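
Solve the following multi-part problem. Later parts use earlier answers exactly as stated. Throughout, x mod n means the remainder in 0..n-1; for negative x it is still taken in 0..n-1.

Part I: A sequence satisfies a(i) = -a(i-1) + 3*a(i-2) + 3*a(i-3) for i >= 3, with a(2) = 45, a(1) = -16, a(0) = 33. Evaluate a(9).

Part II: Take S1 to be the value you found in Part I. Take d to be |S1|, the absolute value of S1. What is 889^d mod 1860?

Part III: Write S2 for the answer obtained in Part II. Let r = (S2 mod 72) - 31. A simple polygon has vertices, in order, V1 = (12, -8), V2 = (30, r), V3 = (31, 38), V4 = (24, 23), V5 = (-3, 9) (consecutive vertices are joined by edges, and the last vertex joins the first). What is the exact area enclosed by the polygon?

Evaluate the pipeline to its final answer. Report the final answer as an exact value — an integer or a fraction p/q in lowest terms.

Part I: a(3) = -1*(45) + 3*(-16) + 3*(33) = 6; iterating: a(3)=6, a(4)=81, a(5)=72, a(6)=189, a(7)=270, a(8)=513, a(9)=864; answer 864
Part II: S1 = 864; d = 864; squarings mod 1860: 889^1=889, 889^2=1681, 889^4=421, 889^8=541, 889^16=661, 889^32=1681, 889^64=421, 889^128=541, 889^256=661, 889^512=1681; 889^864 = 889^32 * 889^64 * 889^256 * 889^512 = 481 (mod 1860); answer 481
Part III: S2 = 481; r = 18; cross terms: (12*18 - 30*-8)=456, (30*38 - 31*18)=582, (31*23 - 24*38)=-199, (24*9 - -3*23)=285, (-3*-8 - 12*9)=-84; twice the area = |1040| = 1040; area = 520; answer 520

520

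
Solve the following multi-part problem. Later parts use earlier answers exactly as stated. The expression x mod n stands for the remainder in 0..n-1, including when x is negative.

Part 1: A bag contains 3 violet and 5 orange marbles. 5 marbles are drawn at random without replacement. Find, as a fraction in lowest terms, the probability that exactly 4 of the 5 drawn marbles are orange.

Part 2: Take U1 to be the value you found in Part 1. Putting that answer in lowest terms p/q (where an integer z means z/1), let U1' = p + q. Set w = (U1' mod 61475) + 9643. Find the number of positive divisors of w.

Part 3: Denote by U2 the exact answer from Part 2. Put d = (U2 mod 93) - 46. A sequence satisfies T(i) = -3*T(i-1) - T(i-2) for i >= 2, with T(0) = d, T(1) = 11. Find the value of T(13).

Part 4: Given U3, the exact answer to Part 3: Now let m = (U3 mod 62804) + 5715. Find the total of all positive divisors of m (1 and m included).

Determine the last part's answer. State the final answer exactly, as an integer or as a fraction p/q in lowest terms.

28026

Part 1: total draws C(8,5) = 56; favorable C(5,4)*C(3,1) = 15; P = 15/56; answer 15/56
Part 2: U1 = 15/56; threaded value p + q = 71; w = 9714; 9714 = 2 * 3 * 1619; number of divisors = (1+1) * (1+1) * (1+1) = 8; answer 8
Part 3: U2 = 8; d = -38; T(2) = -3*(11) - 1*(-38) = 5; iterating: T(2)=5, T(3)=-26, T(4)=73, T(5)=-193, T(6)=506, T(7)=-1325, T(8)=3469, T(9)=-9082, T(10)=23777, T(11)=-62249, T(12)=162970, T(13)=-426661; answer -426661
Part 4: U3 = -426661; m = 18682; 18682 = 2 * 9341; sigma = (1 + 2) * (1 + 9341) = 3 * 9342 = 28026; answer 28026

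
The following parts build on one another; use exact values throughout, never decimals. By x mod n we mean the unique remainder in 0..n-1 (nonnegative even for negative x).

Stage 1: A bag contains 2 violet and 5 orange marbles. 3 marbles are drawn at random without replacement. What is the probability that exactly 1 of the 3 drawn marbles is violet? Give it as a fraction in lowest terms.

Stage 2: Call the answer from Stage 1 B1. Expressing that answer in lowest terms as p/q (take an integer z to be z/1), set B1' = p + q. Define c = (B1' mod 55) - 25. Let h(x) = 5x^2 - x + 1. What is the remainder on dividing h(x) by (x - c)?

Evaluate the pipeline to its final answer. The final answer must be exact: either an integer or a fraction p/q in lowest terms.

995

Stage 1: total draws C(7,3) = 35; favorable C(2,1)*C(5,2) = 20; P = 4/7; answer 4/7
Stage 2: B1 = 4/7; threaded value p + q = 11; c = -14; remainder = value at the root: 5*(-14)^2 - 1*(-14)^1 + 1 = (980) + (14) + (1) = 995; answer 995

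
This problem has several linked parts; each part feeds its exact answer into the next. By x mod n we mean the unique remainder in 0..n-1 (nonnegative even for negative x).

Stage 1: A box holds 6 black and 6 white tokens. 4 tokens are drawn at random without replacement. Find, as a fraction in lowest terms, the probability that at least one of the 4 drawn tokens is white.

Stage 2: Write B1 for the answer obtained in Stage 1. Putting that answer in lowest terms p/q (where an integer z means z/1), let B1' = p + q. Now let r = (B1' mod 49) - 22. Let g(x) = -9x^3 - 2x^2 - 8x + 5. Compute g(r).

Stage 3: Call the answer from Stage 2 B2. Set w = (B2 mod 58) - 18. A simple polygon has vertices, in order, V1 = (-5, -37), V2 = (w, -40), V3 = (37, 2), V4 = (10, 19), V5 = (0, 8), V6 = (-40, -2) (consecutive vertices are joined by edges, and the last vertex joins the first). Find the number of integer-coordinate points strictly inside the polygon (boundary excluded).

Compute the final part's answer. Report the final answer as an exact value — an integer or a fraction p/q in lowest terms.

1956

Stage 1: total draws C(12,4) = 495; complement C(6,4) = 15; favorable 495 - 15 = 480; P = 32/33; answer 32/33
Stage 2: B1 = 32/33; threaded value p + q = 65; r = -6; -9*(-6)^3 - 2*(-6)^2 - 8*(-6)^1 + 5 = (1944) + (-72) + (48) + (5) = 1925; answer 1925
Stage 3: B2 = 1925; w = -7; cross terms: (-5*-40 - -7*-37)=-59, (-7*2 - 37*-40)=1466, (37*19 - 10*2)=683, (10*8 - 0*19)=80, (0*-2 - -40*8)=320, (-40*-37 - -5*-2)=1470; twice the area = |3960| = 3960; area = 1980; boundary points = 1 + 2 + 1 + 1 + 10 + 35 = 50; strictly interior points = area - boundary/2 + 1 = 1956; answer 1956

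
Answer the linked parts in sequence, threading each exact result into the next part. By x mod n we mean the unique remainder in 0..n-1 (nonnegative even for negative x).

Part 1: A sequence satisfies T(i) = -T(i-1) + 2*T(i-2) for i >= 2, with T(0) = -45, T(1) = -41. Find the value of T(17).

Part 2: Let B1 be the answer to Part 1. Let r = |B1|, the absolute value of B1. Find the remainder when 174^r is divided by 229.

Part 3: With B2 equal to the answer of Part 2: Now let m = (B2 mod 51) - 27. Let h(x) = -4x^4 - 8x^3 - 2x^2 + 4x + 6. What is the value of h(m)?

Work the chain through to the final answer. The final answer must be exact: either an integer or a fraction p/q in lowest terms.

Part 1: T(2) = -1*(-41) + 2*(-45) = -49; iterating: T(2)=-49, T(3)=-33, T(4)=-65, T(5)=-1, T(6)=-129, T(7)=127, T(8)=-385, T(9)=639, T(10)=-1409, T(11)=2687, T(12)=-5505, T(13)=10879, T(14)=-21889, T(15)=43647, T(16)=-87425, T(17)=174719; answer 174719
Part 2: B1 = 174719; r = 174719; squarings mod 229: 174^1=174, 174^2=48, 174^4=14, 174^8=196, 174^16=173, 174^32=159, 174^64=91, 174^128=37, 174^256=224, 174^512=25, 174^1024=167, 174^2048=180, 174^4096=111, 174^8192=184, 174^16384=193, 174^32768=151, 174^65536=130, 174^131072=183; 174^174719 = 174^1 * 174^2 * 174^4 * 174^8 * 174^16 * 174^32 * 174^64 * 174^512 * 174^2048 * 174^8192 * 174^32768 * 174^131072 = 192 (mod 229); answer 192
Part 3: B2 = 192; m = 12; -4*(12)^4 - 8*(12)^3 - 2*(12)^2 + 4*(12)^1 + 6 = (-82944) + (-13824) + (-288) + (48) + (6) = -97002; answer -97002

-97002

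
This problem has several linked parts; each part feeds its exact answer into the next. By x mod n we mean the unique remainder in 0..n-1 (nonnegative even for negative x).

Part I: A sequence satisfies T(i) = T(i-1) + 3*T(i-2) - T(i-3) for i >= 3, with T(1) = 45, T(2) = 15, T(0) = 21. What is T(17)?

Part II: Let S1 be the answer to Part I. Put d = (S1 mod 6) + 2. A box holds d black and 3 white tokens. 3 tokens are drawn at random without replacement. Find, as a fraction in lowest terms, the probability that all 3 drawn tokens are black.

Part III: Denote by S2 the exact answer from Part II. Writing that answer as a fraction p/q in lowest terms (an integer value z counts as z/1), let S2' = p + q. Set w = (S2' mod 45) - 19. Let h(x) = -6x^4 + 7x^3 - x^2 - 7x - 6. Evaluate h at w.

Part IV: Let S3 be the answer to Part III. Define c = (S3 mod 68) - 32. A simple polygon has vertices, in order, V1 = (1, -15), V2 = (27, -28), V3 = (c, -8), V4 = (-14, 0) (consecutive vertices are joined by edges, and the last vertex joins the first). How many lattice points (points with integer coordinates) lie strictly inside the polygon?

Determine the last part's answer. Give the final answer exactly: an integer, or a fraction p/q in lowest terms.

Part I: T(3) = 1*(15) + 3*(45) - 1*(21) = 129; iterating: T(3)=129, T(4)=129, T(5)=501, T(6)=759, T(7)=2133, T(8)=3909, T(9)=9549, T(10)=19143, T(11)=43881, T(12)=91761, T(13)=204261, T(14)=435663, T(15)=956685, T(16)=2059413, T(17)=4493805; answer 4493805
Part II: S1 = 4493805; d = 5; total draws C(8,3) = 56; favorable C(5,3) = 10; P = 5/28; answer 5/28
Part III: S2 = 5/28; threaded value p + q = 33; w = 14; -6*(14)^4 + 7*(14)^3 - 1*(14)^2 - 7*(14)^1 - 6 = (-230496) + (19208) + (-196) + (-98) + (-6) = -211588; answer -211588
Part IV: S3 = -211588; c = -4; cross terms: (1*-28 - 27*-15)=377, (27*-8 - -4*-28)=-328, (-4*0 - -14*-8)=-112, (-14*-15 - 1*0)=210; twice the area = |147| = 147; area = 147/2; boundary points = 13 + 1 + 2 + 15 = 31; strictly interior points = area - boundary/2 + 1 = 59; answer 59

59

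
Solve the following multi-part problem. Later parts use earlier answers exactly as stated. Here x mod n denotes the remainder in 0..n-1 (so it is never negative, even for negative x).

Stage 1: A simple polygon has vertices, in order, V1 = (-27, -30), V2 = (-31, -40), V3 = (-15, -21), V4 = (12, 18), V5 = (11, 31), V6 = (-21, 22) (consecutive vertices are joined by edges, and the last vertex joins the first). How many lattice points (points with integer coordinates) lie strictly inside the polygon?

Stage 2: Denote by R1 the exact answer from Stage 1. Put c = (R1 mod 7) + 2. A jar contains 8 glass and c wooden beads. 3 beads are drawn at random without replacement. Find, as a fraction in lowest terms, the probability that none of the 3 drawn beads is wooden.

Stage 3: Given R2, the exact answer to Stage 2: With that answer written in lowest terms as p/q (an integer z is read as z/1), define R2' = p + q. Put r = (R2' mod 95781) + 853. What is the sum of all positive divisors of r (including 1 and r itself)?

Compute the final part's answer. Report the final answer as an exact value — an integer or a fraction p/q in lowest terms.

Stage 1: cross terms: (-27*-40 - -31*-30)=150, (-31*-21 - -15*-40)=51, (-15*18 - 12*-21)=-18, (12*31 - 11*18)=174, (11*22 - -21*31)=893, (-21*-30 - -27*22)=1224; twice the area = |2474| = 2474; area = 1237; boundary points = 2 + 1 + 3 + 1 + 1 + 2 = 10; strictly interior points = area - boundary/2 + 1 = 1233; answer 1233
Stage 2: R1 = 1233; c = 3; total draws C(11,3) = 165; favorable C(8,3) = 56; P = 56/165; answer 56/165
Stage 3: R2 = 56/165; threaded value p + q = 221; r = 1074; 1074 = 2 * 3 * 179; sigma = (1 + 2) * (1 + 3) * (1 + 179) = 3 * 4 * 180 = 2160; answer 2160

2160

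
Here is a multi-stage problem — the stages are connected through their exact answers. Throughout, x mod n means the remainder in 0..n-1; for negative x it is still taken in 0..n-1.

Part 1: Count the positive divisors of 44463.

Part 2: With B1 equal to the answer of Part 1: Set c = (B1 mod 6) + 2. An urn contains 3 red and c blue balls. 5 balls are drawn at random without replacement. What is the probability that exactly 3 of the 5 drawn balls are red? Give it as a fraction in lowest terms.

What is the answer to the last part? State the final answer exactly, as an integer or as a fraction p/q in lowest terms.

Part 1: 44463 = 3 * 14821; number of divisors = (1+1) * (1+1) = 4; answer 4
Part 2: B1 = 4; c = 6; total draws C(9,5) = 126; favorable C(3,3)*C(6,2) = 15; P = 5/42; answer 5/42

5/42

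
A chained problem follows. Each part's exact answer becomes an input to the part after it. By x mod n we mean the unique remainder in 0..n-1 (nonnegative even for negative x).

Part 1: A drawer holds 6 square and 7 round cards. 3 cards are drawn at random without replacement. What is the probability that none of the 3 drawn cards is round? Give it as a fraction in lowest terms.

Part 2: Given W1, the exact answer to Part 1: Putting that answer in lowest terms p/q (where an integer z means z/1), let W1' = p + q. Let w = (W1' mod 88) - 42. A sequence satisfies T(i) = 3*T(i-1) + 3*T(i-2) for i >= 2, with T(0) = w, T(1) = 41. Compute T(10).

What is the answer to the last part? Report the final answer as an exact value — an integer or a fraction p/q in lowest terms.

Part 1: total draws C(13,3) = 286; favorable C(6,3) = 20; P = 10/143; answer 10/143
Part 2: W1 = 10/143; threaded value p + q = 153; w = 23; T(2) = 3*(41) + 3*(23) = 192; iterating: T(2)=192, T(3)=699, T(4)=2673, T(5)=10116, T(6)=38367, T(7)=145449, T(8)=551448, T(9)=2090691, T(10)=7926417; answer 7926417

7926417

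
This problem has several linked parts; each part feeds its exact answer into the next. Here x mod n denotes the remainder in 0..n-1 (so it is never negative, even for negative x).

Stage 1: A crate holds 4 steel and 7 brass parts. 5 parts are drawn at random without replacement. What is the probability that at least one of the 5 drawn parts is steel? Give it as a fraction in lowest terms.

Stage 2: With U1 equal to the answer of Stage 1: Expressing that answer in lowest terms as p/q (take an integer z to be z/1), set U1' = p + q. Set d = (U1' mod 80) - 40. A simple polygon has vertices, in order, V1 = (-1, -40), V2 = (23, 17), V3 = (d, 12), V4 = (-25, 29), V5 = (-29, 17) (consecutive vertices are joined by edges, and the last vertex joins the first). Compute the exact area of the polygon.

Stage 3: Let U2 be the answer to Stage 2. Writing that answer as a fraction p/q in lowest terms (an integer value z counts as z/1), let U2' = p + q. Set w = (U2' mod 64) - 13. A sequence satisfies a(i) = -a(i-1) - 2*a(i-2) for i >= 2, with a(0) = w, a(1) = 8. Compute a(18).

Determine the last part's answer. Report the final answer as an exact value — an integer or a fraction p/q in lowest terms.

-3932

Stage 1: total draws C(11,5) = 462; complement C(7,5) = 21; favorable 462 - 21 = 441; P = 21/22; answer 21/22
Stage 2: U1 = 21/22; threaded value p + q = 43; d = 3; cross terms: (-1*17 - 23*-40)=903, (23*12 - 3*17)=225, (3*29 - -25*12)=387, (-25*17 - -29*29)=416, (-29*-40 - -1*17)=1177; twice the area = |3108| = 3108; area = 1554; answer 1554
Stage 3: U2 = 1554; threaded value p + q = 1555; w = 6; a(2) = -1*(8) - 2*(6) = -20; iterating: a(2)=-20, a(3)=4, a(4)=36, a(5)=-44, a(6)=-28, a(7)=116, a(8)=-60, a(9)=-172, a(10)=292, a(11)=52, a(12)=-636, a(13)=532, a(14)=740, a(15)=-1804, a(16)=324, a(17)=3284, a(18)=-3932; answer -3932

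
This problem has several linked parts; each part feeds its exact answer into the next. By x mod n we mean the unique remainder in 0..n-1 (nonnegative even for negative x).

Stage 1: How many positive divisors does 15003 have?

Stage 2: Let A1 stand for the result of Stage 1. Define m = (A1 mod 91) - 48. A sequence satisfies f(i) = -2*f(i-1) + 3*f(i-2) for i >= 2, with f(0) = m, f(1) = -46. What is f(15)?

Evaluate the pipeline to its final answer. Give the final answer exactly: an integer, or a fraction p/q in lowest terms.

Stage 1: 15003 = 3^2 * 1667; number of divisors = (2+1) * (1+1) = 6; answer 6
Stage 2: A1 = 6; m = -42; f(2) = -2*(-46) + 3*(-42) = -34; iterating: f(2)=-34, f(3)=-70, f(4)=38, f(5)=-286, f(6)=686, f(7)=-2230, f(8)=6518, f(9)=-19726, f(10)=59006, f(11)=-177190, f(12)=531398, f(13)=-1594366, f(14)=4782926, f(15)=-14348950; answer -14348950

-14348950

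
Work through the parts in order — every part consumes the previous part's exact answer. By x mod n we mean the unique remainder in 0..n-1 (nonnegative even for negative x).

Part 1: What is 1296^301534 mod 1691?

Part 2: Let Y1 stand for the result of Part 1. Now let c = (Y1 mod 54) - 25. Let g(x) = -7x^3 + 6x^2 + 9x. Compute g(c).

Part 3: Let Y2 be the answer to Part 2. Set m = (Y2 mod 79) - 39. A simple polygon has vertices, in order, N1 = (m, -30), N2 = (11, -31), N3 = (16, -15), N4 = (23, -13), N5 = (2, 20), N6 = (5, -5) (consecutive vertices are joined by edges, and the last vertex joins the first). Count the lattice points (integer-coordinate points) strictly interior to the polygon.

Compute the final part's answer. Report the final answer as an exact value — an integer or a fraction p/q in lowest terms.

Part 1: squarings mod 1691: 1296^1=1296, 1296^2=453, 1296^4=598, 1296^8=803, 1296^16=538, 1296^32=283, 1296^64=612, 1296^128=833, 1296^256=579, 1296^512=423, 1296^1024=1374, 1296^2048=720, 1296^4096=954, 1296^8192=358, 1296^16384=1339, 1296^32768=461, 1296^65536=1146, 1296^131072=1100, 1296^262144=935; 1296^301534 = 1296^2 * 1296^4 * 1296^8 * 1296^16 * 1296^64 * 1296^128 * 1296^256 * 1296^2048 * 1296^4096 * 1296^32768 * 1296^262144 = 1165 (mod 1691); answer 1165
Part 2: Y1 = 1165; c = 6; -7*(6)^3 + 6*(6)^2 + 9*(6)^1 = (-1512) + (216) + (54) = -1242; answer -1242
Part 3: Y2 = -1242; m = -17; cross terms: (-17*-31 - 11*-30)=857, (11*-15 - 16*-31)=331, (16*-13 - 23*-15)=137, (23*20 - 2*-13)=486, (2*-5 - 5*20)=-110, (5*-30 - -17*-5)=-235; twice the area = |1466| = 1466; area = 733; boundary points = 1 + 1 + 1 + 3 + 1 + 1 = 8; strictly interior points = area - boundary/2 + 1 = 730; answer 730

730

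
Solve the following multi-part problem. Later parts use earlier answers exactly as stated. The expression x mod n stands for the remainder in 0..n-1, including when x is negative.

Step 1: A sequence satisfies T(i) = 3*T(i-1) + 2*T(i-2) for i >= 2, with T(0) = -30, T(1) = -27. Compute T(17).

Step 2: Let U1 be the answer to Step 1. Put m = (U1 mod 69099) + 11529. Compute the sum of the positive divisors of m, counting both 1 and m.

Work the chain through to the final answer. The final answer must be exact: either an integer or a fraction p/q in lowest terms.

50160

Step 1: T(2) = 3*(-27) + 2*(-30) = -141; iterating: T(2)=-141, T(3)=-477, T(4)=-1713, T(5)=-6093, T(6)=-21705, T(7)=-77301, T(8)=-275313, T(9)=-980541, T(10)=-3492249, T(11)=-12437829, T(12)=-44297985, T(13)=-157769613, T(14)=-561904809, T(15)=-2001253653, T(16)=-7127570577, T(17)=-25385219037; answer -25385219037
Step 2: U1 = -25385219037; m = 37617; 37617 = 3 * 12539; sigma = (1 + 3) * (1 + 12539) = 4 * 12540 = 50160; answer 50160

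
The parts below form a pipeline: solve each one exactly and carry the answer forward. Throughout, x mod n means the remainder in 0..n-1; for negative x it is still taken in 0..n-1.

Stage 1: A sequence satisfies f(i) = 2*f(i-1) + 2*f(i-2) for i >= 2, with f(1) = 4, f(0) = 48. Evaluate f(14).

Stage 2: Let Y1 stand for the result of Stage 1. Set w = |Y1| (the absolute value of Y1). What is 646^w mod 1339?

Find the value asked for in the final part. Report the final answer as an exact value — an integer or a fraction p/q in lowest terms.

Stage 1: f(2) = 2*(4) + 2*(48) = 104; iterating: f(2)=104, f(3)=216, f(4)=640, f(5)=1712, f(6)=4704, f(7)=12832, f(8)=35072, f(9)=95808, f(10)=261760, f(11)=715136, f(12)=1953792, f(13)=5337856, f(14)=14583296; answer 14583296
Stage 2: Y1 = 14583296; w = 14583296; squarings mod 1339: 646^1=646, 646^2=887, 646^4=776, 646^8=965, 646^16=620, 646^32=107, 646^64=737, 646^128=874, 646^256=646, 646^512=887, 646^1024=776, 646^2048=965, 646^4096=620, 646^8192=107, 646^16384=737, 646^32768=874, 646^65536=646, 646^131072=887, 646^262144=776, 646^524288=965, 646^1048576=620, 646^2097152=107, 646^4194304=737, 646^8388608=874; 646^14583296 = 646^512 * 646^1024 * 646^32768 * 646^131072 * 646^262144 * 646^524288 * 646^1048576 * 646^4194304 * 646^8388608 = 1225 (mod 1339); answer 1225

1225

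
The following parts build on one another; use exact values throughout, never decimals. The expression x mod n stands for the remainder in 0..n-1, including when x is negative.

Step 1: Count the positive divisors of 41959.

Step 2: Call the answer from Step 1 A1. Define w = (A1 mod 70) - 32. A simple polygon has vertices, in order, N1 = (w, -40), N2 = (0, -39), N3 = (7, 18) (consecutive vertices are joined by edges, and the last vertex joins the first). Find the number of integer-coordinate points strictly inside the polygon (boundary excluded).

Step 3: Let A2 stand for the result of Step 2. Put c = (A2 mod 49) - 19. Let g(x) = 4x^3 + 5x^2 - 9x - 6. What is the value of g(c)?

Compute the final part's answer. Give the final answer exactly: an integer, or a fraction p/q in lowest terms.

Step 1: 41959 is prime, so its only divisors are 1 and 41959; count = 2; answer 2
Step 2: A1 = 2; w = -30; cross terms: (-30*-39 - 0*-40)=1170, (0*18 - 7*-39)=273, (7*-40 - -30*18)=260; twice the area = |1703| = 1703; area = 1703/2; boundary points = 1 + 1 + 1 = 3; strictly interior points = area - boundary/2 + 1 = 851; answer 851
Step 3: A2 = 851; c = -1; 4*(-1)^3 + 5*(-1)^2 - 9*(-1)^1 - 6 = (-4) + (5) + (9) + (-6) = 4; answer 4

4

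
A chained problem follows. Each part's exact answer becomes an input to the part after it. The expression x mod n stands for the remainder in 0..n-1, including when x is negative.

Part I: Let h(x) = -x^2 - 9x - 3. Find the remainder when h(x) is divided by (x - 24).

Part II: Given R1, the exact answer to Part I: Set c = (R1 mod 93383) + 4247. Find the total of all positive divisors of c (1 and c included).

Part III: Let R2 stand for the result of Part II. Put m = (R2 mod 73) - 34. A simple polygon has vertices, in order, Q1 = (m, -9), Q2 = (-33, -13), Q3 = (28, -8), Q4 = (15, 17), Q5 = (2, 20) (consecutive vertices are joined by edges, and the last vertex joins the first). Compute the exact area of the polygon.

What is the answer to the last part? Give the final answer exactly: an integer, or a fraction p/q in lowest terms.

472

Part I: remainder = value at the root: -1*(24)^2 - 9*(24)^1 - 3 = (-576) + (-216) + (-3) = -795; answer -795
Part II: R1 = -795; c = 96835; 96835 = 5 * 107 * 181; sigma = (1 + 5) * (1 + 107) * (1 + 181) = 6 * 108 * 182 = 117936; answer 117936
Part III: R2 = 117936; m = 7; cross terms: (7*-13 - -33*-9)=-388, (-33*-8 - 28*-13)=628, (28*17 - 15*-8)=596, (15*20 - 2*17)=266, (2*-9 - 7*20)=-158; twice the area = |944| = 944; area = 472; answer 472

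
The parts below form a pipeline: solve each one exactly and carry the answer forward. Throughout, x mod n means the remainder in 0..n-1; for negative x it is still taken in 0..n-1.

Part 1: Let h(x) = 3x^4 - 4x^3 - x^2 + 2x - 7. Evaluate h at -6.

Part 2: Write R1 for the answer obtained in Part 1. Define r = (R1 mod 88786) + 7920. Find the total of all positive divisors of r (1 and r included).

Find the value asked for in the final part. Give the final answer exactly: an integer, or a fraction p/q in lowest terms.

14592

Part 1: 3*(-6)^4 - 4*(-6)^3 - 1*(-6)^2 + 2*(-6)^1 - 7 = (3888) + (864) + (-36) + (-12) + (-7) = 4697; answer 4697
Part 2: R1 = 4697; r = 12617; 12617 = 11 * 31 * 37; sigma = (1 + 11) * (1 + 31) * (1 + 37) = 12 * 32 * 38 = 14592; answer 14592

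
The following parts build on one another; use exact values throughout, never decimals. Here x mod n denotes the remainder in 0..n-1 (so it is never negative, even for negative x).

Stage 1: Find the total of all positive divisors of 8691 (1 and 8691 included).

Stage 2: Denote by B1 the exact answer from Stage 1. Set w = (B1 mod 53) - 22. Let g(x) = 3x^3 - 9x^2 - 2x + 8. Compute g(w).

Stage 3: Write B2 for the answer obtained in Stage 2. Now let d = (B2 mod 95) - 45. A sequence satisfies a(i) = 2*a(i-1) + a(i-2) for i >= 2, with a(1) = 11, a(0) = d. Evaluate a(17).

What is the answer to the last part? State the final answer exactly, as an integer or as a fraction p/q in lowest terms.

Stage 1: 8691 = 3 * 2897; sigma = (1 + 3) * (1 + 2897) = 4 * 2898 = 11592; answer 11592
Stage 2: B1 = 11592; w = 16; 3*(16)^3 - 9*(16)^2 - 2*(16)^1 + 8 = (12288) + (-2304) + (-32) + (8) = 9960; answer 9960
Stage 3: B2 = 9960; d = 35; a(2) = 2*(11) + 1*(35) = 57; iterating: a(2)=57, a(3)=125, a(4)=307, a(5)=739, a(6)=1785, a(7)=4309, a(8)=10403, a(9)=25115, a(10)=60633, a(11)=146381, a(12)=353395, a(13)=853171, a(14)=2059737, a(15)=4972645, a(16)=12005027, a(17)=28982699; answer 28982699

28982699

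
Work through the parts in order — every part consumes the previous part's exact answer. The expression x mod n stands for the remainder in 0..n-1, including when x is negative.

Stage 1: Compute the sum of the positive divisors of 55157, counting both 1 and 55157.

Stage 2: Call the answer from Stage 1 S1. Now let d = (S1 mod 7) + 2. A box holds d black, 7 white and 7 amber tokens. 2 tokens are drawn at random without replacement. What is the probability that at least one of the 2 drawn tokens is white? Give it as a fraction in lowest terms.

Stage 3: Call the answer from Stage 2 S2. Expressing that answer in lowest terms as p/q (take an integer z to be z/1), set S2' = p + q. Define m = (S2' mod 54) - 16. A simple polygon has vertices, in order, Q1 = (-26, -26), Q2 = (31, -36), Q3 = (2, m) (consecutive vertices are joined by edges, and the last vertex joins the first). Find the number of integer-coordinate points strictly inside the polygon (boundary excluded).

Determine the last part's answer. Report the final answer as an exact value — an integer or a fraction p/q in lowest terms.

Stage 1: 55157 = 19 * 2903; sigma = (1 + 19) * (1 + 2903) = 20 * 2904 = 58080; answer 58080
Stage 2: S1 = 58080; d = 3; total draws C(17,2) = 136; complement C(10,2) = 45; favorable 136 - 45 = 91; P = 91/136; answer 91/136
Stage 3: S2 = 91/136; threaded value p + q = 227; m = -5; cross terms: (-26*-36 - 31*-26)=1742, (31*-5 - 2*-36)=-83, (2*-26 - -26*-5)=-182; twice the area = |1477| = 1477; area = 1477/2; boundary points = 1 + 1 + 7 = 9; strictly interior points = area - boundary/2 + 1 = 735; answer 735

735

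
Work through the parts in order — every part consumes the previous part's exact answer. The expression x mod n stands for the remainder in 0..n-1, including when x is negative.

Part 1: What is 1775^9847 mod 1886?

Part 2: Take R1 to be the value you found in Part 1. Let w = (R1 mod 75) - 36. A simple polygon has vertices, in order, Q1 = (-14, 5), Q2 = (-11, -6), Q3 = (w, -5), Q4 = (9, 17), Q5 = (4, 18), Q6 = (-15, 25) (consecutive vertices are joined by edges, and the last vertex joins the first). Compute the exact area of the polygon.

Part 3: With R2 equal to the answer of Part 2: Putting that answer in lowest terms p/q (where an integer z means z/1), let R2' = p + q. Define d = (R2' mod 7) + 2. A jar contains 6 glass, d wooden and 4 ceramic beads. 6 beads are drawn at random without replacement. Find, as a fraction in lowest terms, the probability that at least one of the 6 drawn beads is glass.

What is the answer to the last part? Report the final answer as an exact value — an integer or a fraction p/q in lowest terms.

Part 1: squarings mod 1886: 1775^1=1775, 1775^2=1005, 1775^4=1015, 1775^8=469, 1775^16=1185, 1775^32=1041, 1775^64=1117, 1775^128=1043, 1775^256=1513, 1775^512=1451, 1775^1024=625, 1775^2048=223, 1775^4096=693, 1775^8192=1205; 1775^9847 = 1775^1 * 1775^2 * 1775^4 * 1775^16 * 1775^32 * 1775^64 * 1775^512 * 1775^1024 * 1775^8192 = 637 (mod 1886); answer 637
Part 2: R1 = 637; w = 1; cross terms: (-14*-6 - -11*5)=139, (-11*-5 - 1*-6)=61, (1*17 - 9*-5)=62, (9*18 - 4*17)=94, (4*25 - -15*18)=370, (-15*5 - -14*25)=275; twice the area = |1001| = 1001; area = 1001/2; answer 1001/2
Part 3: R2 = 1001/2; threaded value p + q = 1003; d = 4; total draws C(14,6) = 3003; complement C(8,6) = 28; favorable 3003 - 28 = 2975; P = 425/429; answer 425/429

425/429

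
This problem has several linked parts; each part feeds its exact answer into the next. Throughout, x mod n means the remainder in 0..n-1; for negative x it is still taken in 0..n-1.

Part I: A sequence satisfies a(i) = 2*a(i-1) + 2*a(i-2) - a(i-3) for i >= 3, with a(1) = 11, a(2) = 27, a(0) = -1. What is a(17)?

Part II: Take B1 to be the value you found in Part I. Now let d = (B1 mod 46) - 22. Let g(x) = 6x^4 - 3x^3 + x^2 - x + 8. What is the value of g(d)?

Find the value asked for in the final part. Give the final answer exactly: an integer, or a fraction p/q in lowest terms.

1139531

Part I: a(3) = 2*(27) + 2*(11) - 1*(-1) = 77; iterating: a(3)=77, a(4)=197, a(5)=521, a(6)=1359, a(7)=3563, a(8)=9323, a(9)=24413, a(10)=63909, a(11)=167321, a(12)=438047, a(13)=1146827, a(14)=3002427, a(15)=7860461, a(16)=20578949, a(17)=53876393; answer 53876393
Part II: B1 = 53876393; d = 21; 6*(21)^4 - 3*(21)^3 + 1*(21)^2 - 1*(21)^1 + 8 = (1166886) + (-27783) + (441) + (-21) + (8) = 1139531; answer 1139531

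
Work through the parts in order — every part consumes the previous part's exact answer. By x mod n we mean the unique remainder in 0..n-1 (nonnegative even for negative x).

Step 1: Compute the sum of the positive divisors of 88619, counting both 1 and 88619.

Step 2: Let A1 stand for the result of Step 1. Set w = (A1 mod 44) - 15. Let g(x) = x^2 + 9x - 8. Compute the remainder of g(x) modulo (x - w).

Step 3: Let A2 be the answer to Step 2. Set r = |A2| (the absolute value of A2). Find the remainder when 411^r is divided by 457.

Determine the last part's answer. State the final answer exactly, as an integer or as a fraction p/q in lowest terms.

Step 1: 88619 = 23 * 3853; sigma = (1 + 23) * (1 + 3853) = 24 * 3854 = 92496; answer 92496
Step 2: A1 = 92496; w = -7; remainder = value at the root: 1*(-7)^2 + 9*(-7)^1 - 8 = (49) + (-63) + (-8) = -22; answer -22
Step 3: A2 = -22; r = 22; squarings mod 457: 411^1=411, 411^2=288, 411^4=227, 411^8=345, 411^16=205; 411^22 = 411^2 * 411^4 * 411^16 = 98 (mod 457); answer 98

98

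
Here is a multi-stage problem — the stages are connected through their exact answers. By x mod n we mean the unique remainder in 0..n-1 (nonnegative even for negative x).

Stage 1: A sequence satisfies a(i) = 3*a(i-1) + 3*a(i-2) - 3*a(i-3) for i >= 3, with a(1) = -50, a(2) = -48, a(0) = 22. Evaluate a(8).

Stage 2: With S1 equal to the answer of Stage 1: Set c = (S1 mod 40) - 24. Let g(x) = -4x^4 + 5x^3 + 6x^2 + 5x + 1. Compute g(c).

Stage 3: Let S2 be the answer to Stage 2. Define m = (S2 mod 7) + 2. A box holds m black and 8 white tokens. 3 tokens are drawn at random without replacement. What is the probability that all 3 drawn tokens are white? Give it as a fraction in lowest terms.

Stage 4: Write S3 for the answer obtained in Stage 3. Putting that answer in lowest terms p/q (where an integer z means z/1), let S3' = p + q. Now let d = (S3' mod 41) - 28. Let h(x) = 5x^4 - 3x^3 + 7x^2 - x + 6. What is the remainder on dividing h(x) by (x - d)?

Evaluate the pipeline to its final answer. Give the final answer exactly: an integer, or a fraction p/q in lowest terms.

7392

Stage 1: a(3) = 3*(-48) + 3*(-50) - 3*(22) = -360; iterating: a(3)=-360, a(4)=-1074, a(5)=-4158, a(6)=-14616, a(7)=-53100, a(8)=-190674; answer -190674
Stage 2: S1 = -190674; c = -18; -4*(-18)^4 + 5*(-18)^3 + 6*(-18)^2 + 5*(-18)^1 + 1 = (-419904) + (-29160) + (1944) + (-90) + (1) = -447209; answer -447209
Stage 3: S2 = -447209; m = 2; total draws C(10,3) = 120; favorable C(8,3) = 56; P = 7/15; answer 7/15
Stage 4: S3 = 7/15; threaded value p + q = 22; d = -6; remainder = value at the root: 5*(-6)^4 - 3*(-6)^3 + 7*(-6)^2 - 1*(-6)^1 + 6 = (6480) + (648) + (252) + (6) + (6) = 7392; answer 7392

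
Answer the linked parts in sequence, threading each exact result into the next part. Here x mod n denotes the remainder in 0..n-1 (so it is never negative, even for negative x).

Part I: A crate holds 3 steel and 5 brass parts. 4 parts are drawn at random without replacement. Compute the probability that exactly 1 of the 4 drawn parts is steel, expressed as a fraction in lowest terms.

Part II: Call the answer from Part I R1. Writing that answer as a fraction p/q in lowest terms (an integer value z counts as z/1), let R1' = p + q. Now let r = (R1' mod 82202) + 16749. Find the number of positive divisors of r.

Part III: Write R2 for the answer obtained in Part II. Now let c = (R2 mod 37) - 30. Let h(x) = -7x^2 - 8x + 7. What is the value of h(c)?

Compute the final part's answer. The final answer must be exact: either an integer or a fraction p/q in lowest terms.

Part I: total draws C(8,4) = 70; favorable C(3,1)*C(5,3) = 30; P = 3/7; answer 3/7
Part II: R1 = 3/7; threaded value p + q = 10; r = 16759; 16759 is prime, so its only divisors are 1 and 16759; count = 2; answer 2
Part III: R2 = 2; c = -28; -7*(-28)^2 - 8*(-28)^1 + 7 = (-5488) + (224) + (7) = -5257; answer -5257

-5257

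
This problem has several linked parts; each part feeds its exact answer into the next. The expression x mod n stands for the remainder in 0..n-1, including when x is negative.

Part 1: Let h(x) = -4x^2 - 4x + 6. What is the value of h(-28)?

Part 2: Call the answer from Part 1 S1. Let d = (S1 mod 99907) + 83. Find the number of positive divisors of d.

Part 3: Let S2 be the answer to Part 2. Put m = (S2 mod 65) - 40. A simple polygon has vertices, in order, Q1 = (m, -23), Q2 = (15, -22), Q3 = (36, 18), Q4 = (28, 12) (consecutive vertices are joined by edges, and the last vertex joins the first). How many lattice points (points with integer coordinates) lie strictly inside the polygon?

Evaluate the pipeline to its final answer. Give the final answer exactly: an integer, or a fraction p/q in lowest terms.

Part 1: -4*(-28)^2 - 4*(-28)^1 + 6 = (-3136) + (112) + (6) = -3018; answer -3018
Part 2: S1 = -3018; d = 96972; 96972 = 2^2 * 3 * 8081; number of divisors = (2+1) * (1+1) * (1+1) = 12; answer 12
Part 3: S2 = 12; m = -28; cross terms: (-28*-22 - 15*-23)=961, (15*18 - 36*-22)=1062, (36*12 - 28*18)=-72, (28*-23 - -28*12)=-308; twice the area = |1643| = 1643; area = 1643/2; boundary points = 1 + 1 + 2 + 7 = 11; strictly interior points = area - boundary/2 + 1 = 817; answer 817

817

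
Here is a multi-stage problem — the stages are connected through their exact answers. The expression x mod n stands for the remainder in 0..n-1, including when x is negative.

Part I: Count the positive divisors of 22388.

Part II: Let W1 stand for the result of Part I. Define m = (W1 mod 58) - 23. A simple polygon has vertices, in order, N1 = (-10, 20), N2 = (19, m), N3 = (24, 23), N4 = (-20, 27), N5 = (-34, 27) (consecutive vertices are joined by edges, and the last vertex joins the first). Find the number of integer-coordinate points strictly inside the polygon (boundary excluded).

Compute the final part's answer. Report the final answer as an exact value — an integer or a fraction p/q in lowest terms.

Part I: 22388 = 2^2 * 29 * 193; number of divisors = (2+1) * (1+1) * (1+1) = 12; answer 12
Part II: W1 = 12; m = -11; cross terms: (-10*-11 - 19*20)=-270, (19*23 - 24*-11)=701, (24*27 - -20*23)=1108, (-20*27 - -34*27)=378, (-34*20 - -10*27)=-410; twice the area = |1507| = 1507; area = 1507/2; boundary points = 1 + 1 + 4 + 14 + 1 = 21; strictly interior points = area - boundary/2 + 1 = 744; answer 744

744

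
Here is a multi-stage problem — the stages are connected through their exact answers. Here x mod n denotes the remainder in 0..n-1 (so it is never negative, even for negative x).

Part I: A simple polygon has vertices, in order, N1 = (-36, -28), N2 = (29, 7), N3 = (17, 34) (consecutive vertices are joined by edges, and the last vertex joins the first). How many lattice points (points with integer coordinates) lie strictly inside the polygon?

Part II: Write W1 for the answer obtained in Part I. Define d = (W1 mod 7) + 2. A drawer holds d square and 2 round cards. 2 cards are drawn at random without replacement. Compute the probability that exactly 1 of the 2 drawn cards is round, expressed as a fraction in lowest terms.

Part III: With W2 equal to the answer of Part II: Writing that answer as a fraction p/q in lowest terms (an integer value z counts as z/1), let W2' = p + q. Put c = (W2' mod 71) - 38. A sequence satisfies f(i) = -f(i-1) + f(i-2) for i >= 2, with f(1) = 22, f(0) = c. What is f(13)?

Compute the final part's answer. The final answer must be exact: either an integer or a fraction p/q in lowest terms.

1814

Part I: cross terms: (-36*7 - 29*-28)=560, (29*34 - 17*7)=867, (17*-28 - -36*34)=748; twice the area = |2175| = 2175; area = 2175/2; boundary points = 5 + 3 + 1 = 9; strictly interior points = area - boundary/2 + 1 = 1084; answer 1084
Part II: W1 = 1084; d = 8; total draws C(10,2) = 45; favorable C(2,1)*C(8,1) = 16; P = 16/45; answer 16/45
Part III: W2 = 16/45; threaded value p + q = 61; c = 23; f(2) = -1*(22) + 1*(23) = 1; iterating: f(2)=1, f(3)=21, f(4)=-20, f(5)=41, f(6)=-61, f(7)=102, f(8)=-163, f(9)=265, f(10)=-428, f(11)=693, f(12)=-1121, f(13)=1814; answer 1814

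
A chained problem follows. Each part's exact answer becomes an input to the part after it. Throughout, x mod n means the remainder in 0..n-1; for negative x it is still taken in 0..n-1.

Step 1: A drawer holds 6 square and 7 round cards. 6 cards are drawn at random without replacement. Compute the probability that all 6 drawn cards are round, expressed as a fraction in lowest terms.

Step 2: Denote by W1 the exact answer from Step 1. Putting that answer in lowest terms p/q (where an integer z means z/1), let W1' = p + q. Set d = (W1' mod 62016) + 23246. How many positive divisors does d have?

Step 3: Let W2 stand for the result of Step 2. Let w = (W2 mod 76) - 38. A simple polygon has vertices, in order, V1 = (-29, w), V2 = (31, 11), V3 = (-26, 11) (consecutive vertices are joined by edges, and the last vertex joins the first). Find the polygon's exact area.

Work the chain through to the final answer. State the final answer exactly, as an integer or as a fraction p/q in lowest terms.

1881/2

Step 1: total draws C(13,6) = 1716; favorable C(7,6) = 7; P = 7/1716; answer 7/1716
Step 2: W1 = 7/1716; threaded value p + q = 1723; d = 24969; 24969 = 3 * 7 * 29 * 41; number of divisors = (1+1) * (1+1) * (1+1) * (1+1) = 16; answer 16
Step 3: W2 = 16; w = -22; cross terms: (-29*11 - 31*-22)=363, (31*11 - -26*11)=627, (-26*-22 - -29*11)=891; twice the area = |1881| = 1881; area = 1881/2; answer 1881/2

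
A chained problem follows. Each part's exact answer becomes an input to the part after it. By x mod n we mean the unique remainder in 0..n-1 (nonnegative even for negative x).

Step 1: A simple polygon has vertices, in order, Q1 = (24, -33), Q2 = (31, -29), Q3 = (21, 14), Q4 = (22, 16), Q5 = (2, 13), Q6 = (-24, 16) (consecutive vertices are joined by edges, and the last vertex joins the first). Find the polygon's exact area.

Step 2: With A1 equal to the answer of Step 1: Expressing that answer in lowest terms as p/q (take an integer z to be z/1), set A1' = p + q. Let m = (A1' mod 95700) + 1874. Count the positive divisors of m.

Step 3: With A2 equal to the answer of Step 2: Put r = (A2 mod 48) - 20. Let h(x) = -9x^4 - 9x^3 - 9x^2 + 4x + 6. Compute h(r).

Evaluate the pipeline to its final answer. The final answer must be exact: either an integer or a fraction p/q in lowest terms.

-555322

Step 1: cross terms: (24*-29 - 31*-33)=327, (31*14 - 21*-29)=1043, (21*16 - 22*14)=28, (22*13 - 2*16)=254, (2*16 - -24*13)=344, (-24*-33 - 24*16)=408; twice the area = |2404| = 2404; area = 1202; answer 1202
Step 2: A1 = 1202; threaded value p + q = 1203; m = 3077; 3077 = 17 * 181; number of divisors = (1+1) * (1+1) = 4; answer 4
Step 3: A2 = 4; r = -16; -9*(-16)^4 - 9*(-16)^3 - 9*(-16)^2 + 4*(-16)^1 + 6 = (-589824) + (36864) + (-2304) + (-64) + (6) = -555322; answer -555322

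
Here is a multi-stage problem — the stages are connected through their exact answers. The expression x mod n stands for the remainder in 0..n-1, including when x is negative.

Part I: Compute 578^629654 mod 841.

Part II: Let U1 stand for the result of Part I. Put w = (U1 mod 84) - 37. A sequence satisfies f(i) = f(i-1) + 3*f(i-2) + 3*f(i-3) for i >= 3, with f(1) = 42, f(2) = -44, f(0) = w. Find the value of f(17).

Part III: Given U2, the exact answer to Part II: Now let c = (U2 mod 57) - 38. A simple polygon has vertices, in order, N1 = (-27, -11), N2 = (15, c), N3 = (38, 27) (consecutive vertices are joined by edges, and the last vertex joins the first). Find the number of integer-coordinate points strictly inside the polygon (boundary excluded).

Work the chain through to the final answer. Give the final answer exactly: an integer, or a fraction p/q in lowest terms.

765

Part I: squarings mod 841: 578^1=578, 578^2=207, 578^4=799, 578^8=82, 578^16=837, 578^32=16, 578^64=256, 578^128=779, 578^256=480, 578^512=807, 578^1024=315, 578^2048=828, 578^4096=169, 578^8192=808, 578^16384=248, 578^32768=111, 578^65536=547, 578^131072=654, 578^262144=488, 578^524288=141; 578^629654 = 578^2 * 578^4 * 578^16 * 578^128 * 578^256 * 578^512 * 578^2048 * 578^4096 * 578^32768 * 578^65536 * 578^524288 = 158 (mod 841); answer 158
Part II: U1 = 158; w = 37; f(3) = 1*(-44) + 3*(42) + 3*(37) = 193; iterating: f(3)=193, f(4)=187, f(5)=634, f(6)=1774, f(7)=4237, f(8)=11461, f(9)=29494, f(10)=76588, f(11)=199453, f(12)=517699, f(13)=1345822, f(14)=3497278, f(15)=9087841, f(16)=23617141, f(17)=61372498; answer 61372498
Part III: U2 = 61372498; c = -10; cross terms: (-27*-10 - 15*-11)=435, (15*27 - 38*-10)=785, (38*-11 - -27*27)=311; twice the area = |1531| = 1531; area = 1531/2; boundary points = 1 + 1 + 1 = 3; strictly interior points = area - boundary/2 + 1 = 765; answer 765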